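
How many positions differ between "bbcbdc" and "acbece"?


Comparing "bbcbdc" and "acbece" position by position:
  Position 0: 'b' vs 'a' => DIFFER
  Position 1: 'b' vs 'c' => DIFFER
  Position 2: 'c' vs 'b' => DIFFER
  Position 3: 'b' vs 'e' => DIFFER
  Position 4: 'd' vs 'c' => DIFFER
  Position 5: 'c' vs 'e' => DIFFER
Positions that differ: 6

6


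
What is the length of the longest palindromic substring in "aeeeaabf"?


Input: "aeeeaabf"
Checking substrings for palindromes:
  [0:5] "aeeea" (len 5) => palindrome
  [1:4] "eee" (len 3) => palindrome
  [1:3] "ee" (len 2) => palindrome
  [2:4] "ee" (len 2) => palindrome
  [4:6] "aa" (len 2) => palindrome
Longest palindromic substring: "aeeea" with length 5

5


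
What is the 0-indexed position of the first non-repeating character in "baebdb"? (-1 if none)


Input: baebdb
Character frequencies:
  'a': 1
  'b': 3
  'd': 1
  'e': 1
Scanning left to right for freq == 1:
  Position 0 ('b'): freq=3, skip
  Position 1 ('a'): unique! => answer = 1

1


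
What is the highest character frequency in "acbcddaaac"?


Input: acbcddaaac
Character counts:
  'a': 4
  'b': 1
  'c': 3
  'd': 2
Maximum frequency: 4

4


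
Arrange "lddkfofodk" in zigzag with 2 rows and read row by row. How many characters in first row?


Zigzag "lddkfofodk" into 2 rows:
Placing characters:
  'l' => row 0
  'd' => row 1
  'd' => row 0
  'k' => row 1
  'f' => row 0
  'o' => row 1
  'f' => row 0
  'o' => row 1
  'd' => row 0
  'k' => row 1
Rows:
  Row 0: "ldffd"
  Row 1: "dkook"
First row length: 5

5


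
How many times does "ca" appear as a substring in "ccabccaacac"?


Searching for "ca" in "ccabccaacac"
Scanning each position:
  Position 0: "cc" => no
  Position 1: "ca" => MATCH
  Position 2: "ab" => no
  Position 3: "bc" => no
  Position 4: "cc" => no
  Position 5: "ca" => MATCH
  Position 6: "aa" => no
  Position 7: "ac" => no
  Position 8: "ca" => MATCH
  Position 9: "ac" => no
Total occurrences: 3

3


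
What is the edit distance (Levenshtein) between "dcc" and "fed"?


Computing edit distance: "dcc" -> "fed"
DP table:
           f    e    d
      0    1    2    3
  d   1    1    2    2
  c   2    2    2    3
  c   3    3    3    3
Edit distance = dp[3][3] = 3

3


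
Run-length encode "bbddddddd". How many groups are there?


Input: bbddddddd
Scanning for consecutive runs:
  Group 1: 'b' x 2 (positions 0-1)
  Group 2: 'd' x 7 (positions 2-8)
Total groups: 2

2


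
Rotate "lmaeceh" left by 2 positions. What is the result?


Input: "lmaeceh", rotate left by 2
First 2 characters: "lm"
Remaining characters: "aeceh"
Concatenate remaining + first: "aeceh" + "lm" = "aecehlm"

aecehlm


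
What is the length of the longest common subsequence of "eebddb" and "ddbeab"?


LCS of "eebddb" and "ddbeab"
DP table:
           d    d    b    e    a    b
      0    0    0    0    0    0    0
  e   0    0    0    0    1    1    1
  e   0    0    0    0    1    1    1
  b   0    0    0    1    1    1    2
  d   0    1    1    1    1    1    2
  d   0    1    2    2    2    2    2
  b   0    1    2    3    3    3    3
LCS length = dp[6][6] = 3

3


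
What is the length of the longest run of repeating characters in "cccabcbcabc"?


Input: "cccabcbcabc"
Scanning for longest run:
  Position 1 ('c'): continues run of 'c', length=2
  Position 2 ('c'): continues run of 'c', length=3
  Position 3 ('a'): new char, reset run to 1
  Position 4 ('b'): new char, reset run to 1
  Position 5 ('c'): new char, reset run to 1
  Position 6 ('b'): new char, reset run to 1
  Position 7 ('c'): new char, reset run to 1
  Position 8 ('a'): new char, reset run to 1
  Position 9 ('b'): new char, reset run to 1
  Position 10 ('c'): new char, reset run to 1
Longest run: 'c' with length 3

3


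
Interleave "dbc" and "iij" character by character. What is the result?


Interleaving "dbc" and "iij":
  Position 0: 'd' from first, 'i' from second => "di"
  Position 1: 'b' from first, 'i' from second => "bi"
  Position 2: 'c' from first, 'j' from second => "cj"
Result: dibicj

dibicj


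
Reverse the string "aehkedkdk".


Input: aehkedkdk
Reading characters right to left:
  Position 8: 'k'
  Position 7: 'd'
  Position 6: 'k'
  Position 5: 'd'
  Position 4: 'e'
  Position 3: 'k'
  Position 2: 'h'
  Position 1: 'e'
  Position 0: 'a'
Reversed: kdkdekhea

kdkdekhea


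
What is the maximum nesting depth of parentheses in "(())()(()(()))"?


Input: "(())()(()(()))"
Tracking depth:
  Position 0 '(': depth becomes 1
  Position 1 '(': depth becomes 2
  Position 2 ')': depth becomes 1
  Position 3 ')': depth becomes 0
  Position 4 '(': depth becomes 1
  Position 5 ')': depth becomes 0
  Position 6 '(': depth becomes 1
  Position 7 '(': depth becomes 2
  Position 8 ')': depth becomes 1
  Position 9 '(': depth becomes 2
  Position 10 '(': depth becomes 3
  Position 11 ')': depth becomes 2
  Position 12 ')': depth becomes 1
  Position 13 ')': depth becomes 0
Maximum depth reached: 3

3


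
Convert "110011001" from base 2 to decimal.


Input: "110011001" in base 2
Positional expansion:
  Digit '1' (value 1) x 2^8 = 256
  Digit '1' (value 1) x 2^7 = 128
  Digit '0' (value 0) x 2^6 = 0
  Digit '0' (value 0) x 2^5 = 0
  Digit '1' (value 1) x 2^4 = 16
  Digit '1' (value 1) x 2^3 = 8
  Digit '0' (value 0) x 2^2 = 0
  Digit '0' (value 0) x 2^1 = 0
  Digit '1' (value 1) x 2^0 = 1
Sum = 409

409


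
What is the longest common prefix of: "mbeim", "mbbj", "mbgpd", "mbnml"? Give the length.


Words: mbeim, mbbj, mbgpd, mbnml
  Position 0: all 'm' => match
  Position 1: all 'b' => match
  Position 2: ('e', 'b', 'g', 'n') => mismatch, stop
LCP = "mb" (length 2)

2


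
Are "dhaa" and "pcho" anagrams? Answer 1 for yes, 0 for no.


Strings: "dhaa", "pcho"
Sorted first:  aadh
Sorted second: chop
Differ at position 0: 'a' vs 'c' => not anagrams

0


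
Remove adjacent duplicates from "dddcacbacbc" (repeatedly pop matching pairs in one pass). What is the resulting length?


Input: dddcacbacbc
Stack-based adjacent duplicate removal:
  Read 'd': push. Stack: d
  Read 'd': matches stack top 'd' => pop. Stack: (empty)
  Read 'd': push. Stack: d
  Read 'c': push. Stack: dc
  Read 'a': push. Stack: dca
  Read 'c': push. Stack: dcac
  Read 'b': push. Stack: dcacb
  Read 'a': push. Stack: dcacba
  Read 'c': push. Stack: dcacbac
  Read 'b': push. Stack: dcacbacb
  Read 'c': push. Stack: dcacbacbc
Final stack: "dcacbacbc" (length 9)

9


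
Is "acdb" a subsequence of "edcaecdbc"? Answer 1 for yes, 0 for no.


Check if "acdb" is a subsequence of "edcaecdbc"
Greedy scan:
  Position 0 ('e'): no match needed
  Position 1 ('d'): no match needed
  Position 2 ('c'): no match needed
  Position 3 ('a'): matches sub[0] = 'a'
  Position 4 ('e'): no match needed
  Position 5 ('c'): matches sub[1] = 'c'
  Position 6 ('d'): matches sub[2] = 'd'
  Position 7 ('b'): matches sub[3] = 'b'
  Position 8 ('c'): no match needed
All 4 characters matched => is a subsequence

1


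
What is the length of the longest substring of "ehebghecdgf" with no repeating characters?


Input: "ehebghecdgf"
Sliding window (track last position of each char):
  Position 0 ('e'): window [0,0] length 1 -- new best
  Position 1 ('h'): window [0,1] length 2 -- new best
  Position 2 ('e'): repeat (last at 0), move window start to 1
  Position 2 ('e'): window [1,2] length 2
  Position 3 ('b'): window [1,3] length 3 -- new best
  Position 4 ('g'): window [1,4] length 4 -- new best
  Position 5 ('h'): repeat (last at 1), move window start to 2
  Position 5 ('h'): window [2,5] length 4
  Position 6 ('e'): repeat (last at 2), move window start to 3
  Position 6 ('e'): window [3,6] length 4
  Position 7 ('c'): window [3,7] length 5 -- new best
  Position 8 ('d'): window [3,8] length 6 -- new best
  Position 9 ('g'): repeat (last at 4), move window start to 5
  Position 9 ('g'): window [5,9] length 5
  Position 10 ('f'): window [5,10] length 6
Longest substring with no repeats: "bghecd" with length 6

6


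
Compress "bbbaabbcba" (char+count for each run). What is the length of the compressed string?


Input: bbbaabbcba
Runs:
  'b' x 3 => "b3"
  'a' x 2 => "a2"
  'b' x 2 => "b2"
  'c' x 1 => "c1"
  'b' x 1 => "b1"
  'a' x 1 => "a1"
Compressed: "b3a2b2c1b1a1"
Compressed length: 12

12


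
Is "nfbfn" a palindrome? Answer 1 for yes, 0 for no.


Input: nfbfn
Reversed: nfbfn
  Compare pos 0 ('n') with pos 4 ('n'): match
  Compare pos 1 ('f') with pos 3 ('f'): match
Result: palindrome

1


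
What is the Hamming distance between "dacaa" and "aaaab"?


Comparing "dacaa" and "aaaab" position by position:
  Position 0: 'd' vs 'a' => differ
  Position 1: 'a' vs 'a' => same
  Position 2: 'c' vs 'a' => differ
  Position 3: 'a' vs 'a' => same
  Position 4: 'a' vs 'b' => differ
Total differences (Hamming distance): 3

3


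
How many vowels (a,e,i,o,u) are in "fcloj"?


Input: fcloj
Checking each character:
  'f' at position 0: consonant
  'c' at position 1: consonant
  'l' at position 2: consonant
  'o' at position 3: vowel (running total: 1)
  'j' at position 4: consonant
Total vowels: 1

1


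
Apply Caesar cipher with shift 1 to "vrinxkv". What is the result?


Caesar cipher: shift "vrinxkv" by 1
  'v' (pos 21) + 1 = pos 22 = 'w'
  'r' (pos 17) + 1 = pos 18 = 's'
  'i' (pos 8) + 1 = pos 9 = 'j'
  'n' (pos 13) + 1 = pos 14 = 'o'
  'x' (pos 23) + 1 = pos 24 = 'y'
  'k' (pos 10) + 1 = pos 11 = 'l'
  'v' (pos 21) + 1 = pos 22 = 'w'
Result: wsjoylw

wsjoylw


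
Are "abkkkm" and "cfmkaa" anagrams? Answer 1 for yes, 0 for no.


Strings: "abkkkm", "cfmkaa"
Sorted first:  abkkkm
Sorted second: aacfkm
Differ at position 1: 'b' vs 'a' => not anagrams

0


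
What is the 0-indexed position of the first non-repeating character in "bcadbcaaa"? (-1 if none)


Input: bcadbcaaa
Character frequencies:
  'a': 4
  'b': 2
  'c': 2
  'd': 1
Scanning left to right for freq == 1:
  Position 0 ('b'): freq=2, skip
  Position 1 ('c'): freq=2, skip
  Position 2 ('a'): freq=4, skip
  Position 3 ('d'): unique! => answer = 3

3


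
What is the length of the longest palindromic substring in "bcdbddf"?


Input: "bcdbddf"
Checking substrings for palindromes:
  [2:5] "dbd" (len 3) => palindrome
  [4:6] "dd" (len 2) => palindrome
Longest palindromic substring: "dbd" with length 3

3


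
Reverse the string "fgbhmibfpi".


Input: fgbhmibfpi
Reading characters right to left:
  Position 9: 'i'
  Position 8: 'p'
  Position 7: 'f'
  Position 6: 'b'
  Position 5: 'i'
  Position 4: 'm'
  Position 3: 'h'
  Position 2: 'b'
  Position 1: 'g'
  Position 0: 'f'
Reversed: ipfbimhbgf

ipfbimhbgf


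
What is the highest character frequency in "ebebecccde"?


Input: ebebecccde
Character counts:
  'b': 2
  'c': 3
  'd': 1
  'e': 4
Maximum frequency: 4

4


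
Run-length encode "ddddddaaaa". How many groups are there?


Input: ddddddaaaa
Scanning for consecutive runs:
  Group 1: 'd' x 6 (positions 0-5)
  Group 2: 'a' x 4 (positions 6-9)
Total groups: 2

2


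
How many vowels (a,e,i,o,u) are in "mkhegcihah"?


Input: mkhegcihah
Checking each character:
  'm' at position 0: consonant
  'k' at position 1: consonant
  'h' at position 2: consonant
  'e' at position 3: vowel (running total: 1)
  'g' at position 4: consonant
  'c' at position 5: consonant
  'i' at position 6: vowel (running total: 2)
  'h' at position 7: consonant
  'a' at position 8: vowel (running total: 3)
  'h' at position 9: consonant
Total vowels: 3

3


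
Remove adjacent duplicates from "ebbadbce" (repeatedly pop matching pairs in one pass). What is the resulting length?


Input: ebbadbce
Stack-based adjacent duplicate removal:
  Read 'e': push. Stack: e
  Read 'b': push. Stack: eb
  Read 'b': matches stack top 'b' => pop. Stack: e
  Read 'a': push. Stack: ea
  Read 'd': push. Stack: ead
  Read 'b': push. Stack: eadb
  Read 'c': push. Stack: eadbc
  Read 'e': push. Stack: eadbce
Final stack: "eadbce" (length 6)

6


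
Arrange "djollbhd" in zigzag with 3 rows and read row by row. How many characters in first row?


Zigzag "djollbhd" into 3 rows:
Placing characters:
  'd' => row 0
  'j' => row 1
  'o' => row 2
  'l' => row 1
  'l' => row 0
  'b' => row 1
  'h' => row 2
  'd' => row 1
Rows:
  Row 0: "dl"
  Row 1: "jlbd"
  Row 2: "oh"
First row length: 2

2


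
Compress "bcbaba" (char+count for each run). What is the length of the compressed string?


Input: bcbaba
Runs:
  'b' x 1 => "b1"
  'c' x 1 => "c1"
  'b' x 1 => "b1"
  'a' x 1 => "a1"
  'b' x 1 => "b1"
  'a' x 1 => "a1"
Compressed: "b1c1b1a1b1a1"
Compressed length: 12

12


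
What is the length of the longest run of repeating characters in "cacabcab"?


Input: "cacabcab"
Scanning for longest run:
  Position 1 ('a'): new char, reset run to 1
  Position 2 ('c'): new char, reset run to 1
  Position 3 ('a'): new char, reset run to 1
  Position 4 ('b'): new char, reset run to 1
  Position 5 ('c'): new char, reset run to 1
  Position 6 ('a'): new char, reset run to 1
  Position 7 ('b'): new char, reset run to 1
Longest run: 'c' with length 1

1


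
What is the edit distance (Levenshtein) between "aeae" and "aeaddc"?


Computing edit distance: "aeae" -> "aeaddc"
DP table:
           a    e    a    d    d    c
      0    1    2    3    4    5    6
  a   1    0    1    2    3    4    5
  e   2    1    0    1    2    3    4
  a   3    2    1    0    1    2    3
  e   4    3    2    1    1    2    3
Edit distance = dp[4][6] = 3

3


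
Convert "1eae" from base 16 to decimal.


Input: "1eae" in base 16
Positional expansion:
  Digit '1' (value 1) x 16^3 = 4096
  Digit 'e' (value 14) x 16^2 = 3584
  Digit 'a' (value 10) x 16^1 = 160
  Digit 'e' (value 14) x 16^0 = 14
Sum = 7854

7854


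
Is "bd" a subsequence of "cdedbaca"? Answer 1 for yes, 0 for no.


Check if "bd" is a subsequence of "cdedbaca"
Greedy scan:
  Position 0 ('c'): no match needed
  Position 1 ('d'): no match needed
  Position 2 ('e'): no match needed
  Position 3 ('d'): no match needed
  Position 4 ('b'): matches sub[0] = 'b'
  Position 5 ('a'): no match needed
  Position 6 ('c'): no match needed
  Position 7 ('a'): no match needed
Only matched 1/2 characters => not a subsequence

0


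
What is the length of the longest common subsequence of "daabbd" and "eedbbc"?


LCS of "daabbd" and "eedbbc"
DP table:
           e    e    d    b    b    c
      0    0    0    0    0    0    0
  d   0    0    0    1    1    1    1
  a   0    0    0    1    1    1    1
  a   0    0    0    1    1    1    1
  b   0    0    0    1    2    2    2
  b   0    0    0    1    2    3    3
  d   0    0    0    1    2    3    3
LCS length = dp[6][6] = 3

3


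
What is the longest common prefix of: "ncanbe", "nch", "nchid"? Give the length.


Words: ncanbe, nch, nchid
  Position 0: all 'n' => match
  Position 1: all 'c' => match
  Position 2: ('a', 'h', 'h') => mismatch, stop
LCP = "nc" (length 2)

2


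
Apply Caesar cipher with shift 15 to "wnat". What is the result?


Caesar cipher: shift "wnat" by 15
  'w' (pos 22) + 15 = pos 11 = 'l'
  'n' (pos 13) + 15 = pos 2 = 'c'
  'a' (pos 0) + 15 = pos 15 = 'p'
  't' (pos 19) + 15 = pos 8 = 'i'
Result: lcpi

lcpi


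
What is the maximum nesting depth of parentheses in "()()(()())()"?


Input: "()()(()())()"
Tracking depth:
  Position 0 '(': depth becomes 1
  Position 1 ')': depth becomes 0
  Position 2 '(': depth becomes 1
  Position 3 ')': depth becomes 0
  Position 4 '(': depth becomes 1
  Position 5 '(': depth becomes 2
  Position 6 ')': depth becomes 1
  Position 7 '(': depth becomes 2
  Position 8 ')': depth becomes 1
  Position 9 ')': depth becomes 0
  Position 10 '(': depth becomes 1
  Position 11 ')': depth becomes 0
Maximum depth reached: 2

2


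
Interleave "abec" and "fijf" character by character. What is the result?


Interleaving "abec" and "fijf":
  Position 0: 'a' from first, 'f' from second => "af"
  Position 1: 'b' from first, 'i' from second => "bi"
  Position 2: 'e' from first, 'j' from second => "ej"
  Position 3: 'c' from first, 'f' from second => "cf"
Result: afbiejcf

afbiejcf


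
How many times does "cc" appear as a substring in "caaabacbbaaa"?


Searching for "cc" in "caaabacbbaaa"
Scanning each position:
  Position 0: "ca" => no
  Position 1: "aa" => no
  Position 2: "aa" => no
  Position 3: "ab" => no
  Position 4: "ba" => no
  Position 5: "ac" => no
  Position 6: "cb" => no
  Position 7: "bb" => no
  Position 8: "ba" => no
  Position 9: "aa" => no
  Position 10: "aa" => no
Total occurrences: 0

0


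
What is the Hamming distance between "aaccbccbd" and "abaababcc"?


Comparing "aaccbccbd" and "abaababcc" position by position:
  Position 0: 'a' vs 'a' => same
  Position 1: 'a' vs 'b' => differ
  Position 2: 'c' vs 'a' => differ
  Position 3: 'c' vs 'a' => differ
  Position 4: 'b' vs 'b' => same
  Position 5: 'c' vs 'a' => differ
  Position 6: 'c' vs 'b' => differ
  Position 7: 'b' vs 'c' => differ
  Position 8: 'd' vs 'c' => differ
Total differences (Hamming distance): 7

7


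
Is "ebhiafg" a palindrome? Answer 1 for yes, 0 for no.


Input: ebhiafg
Reversed: gfaihbe
  Compare pos 0 ('e') with pos 6 ('g'): MISMATCH
  Compare pos 1 ('b') with pos 5 ('f'): MISMATCH
  Compare pos 2 ('h') with pos 4 ('a'): MISMATCH
Result: not a palindrome

0


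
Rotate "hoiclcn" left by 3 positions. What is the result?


Input: "hoiclcn", rotate left by 3
First 3 characters: "hoi"
Remaining characters: "clcn"
Concatenate remaining + first: "clcn" + "hoi" = "clcnhoi"

clcnhoi


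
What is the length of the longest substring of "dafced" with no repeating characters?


Input: "dafced"
Sliding window (track last position of each char):
  Position 0 ('d'): window [0,0] length 1 -- new best
  Position 1 ('a'): window [0,1] length 2 -- new best
  Position 2 ('f'): window [0,2] length 3 -- new best
  Position 3 ('c'): window [0,3] length 4 -- new best
  Position 4 ('e'): window [0,4] length 5 -- new best
  Position 5 ('d'): repeat (last at 0), move window start to 1
  Position 5 ('d'): window [1,5] length 5
Longest substring with no repeats: "dafce" with length 5

5


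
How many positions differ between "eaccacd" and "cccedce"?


Comparing "eaccacd" and "cccedce" position by position:
  Position 0: 'e' vs 'c' => DIFFER
  Position 1: 'a' vs 'c' => DIFFER
  Position 2: 'c' vs 'c' => same
  Position 3: 'c' vs 'e' => DIFFER
  Position 4: 'a' vs 'd' => DIFFER
  Position 5: 'c' vs 'c' => same
  Position 6: 'd' vs 'e' => DIFFER
Positions that differ: 5

5


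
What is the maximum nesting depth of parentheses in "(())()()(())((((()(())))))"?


Input: "(())()()(())((((()(())))))"
Tracking depth:
  Position 0 '(': depth becomes 1
  Position 1 '(': depth becomes 2
  Position 2 ')': depth becomes 1
  Position 3 ')': depth becomes 0
  Position 4 '(': depth becomes 1
  Position 5 ')': depth becomes 0
  Position 6 '(': depth becomes 1
  Position 7 ')': depth becomes 0
  Position 8 '(': depth becomes 1
  Position 9 '(': depth becomes 2
  Position 10 ')': depth becomes 1
  Position 11 ')': depth becomes 0
  Position 12 '(': depth becomes 1
  Position 13 '(': depth becomes 2
  Position 14 '(': depth becomes 3
  Position 15 '(': depth becomes 4
  Position 16 '(': depth becomes 5
  Position 17 ')': depth becomes 4
  Position 18 '(': depth becomes 5
  Position 19 '(': depth becomes 6
  Position 20 ')': depth becomes 5
  Position 21 ')': depth becomes 4
  Position 22 ')': depth becomes 3
  Position 23 ')': depth becomes 2
  Position 24 ')': depth becomes 1
  Position 25 ')': depth becomes 0
Maximum depth reached: 6

6


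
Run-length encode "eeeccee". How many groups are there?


Input: eeeccee
Scanning for consecutive runs:
  Group 1: 'e' x 3 (positions 0-2)
  Group 2: 'c' x 2 (positions 3-4)
  Group 3: 'e' x 2 (positions 5-6)
Total groups: 3

3


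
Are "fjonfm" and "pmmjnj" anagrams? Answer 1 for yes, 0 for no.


Strings: "fjonfm", "pmmjnj"
Sorted first:  ffjmno
Sorted second: jjmmnp
Differ at position 0: 'f' vs 'j' => not anagrams

0


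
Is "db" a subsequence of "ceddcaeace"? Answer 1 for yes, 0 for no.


Check if "db" is a subsequence of "ceddcaeace"
Greedy scan:
  Position 0 ('c'): no match needed
  Position 1 ('e'): no match needed
  Position 2 ('d'): matches sub[0] = 'd'
  Position 3 ('d'): no match needed
  Position 4 ('c'): no match needed
  Position 5 ('a'): no match needed
  Position 6 ('e'): no match needed
  Position 7 ('a'): no match needed
  Position 8 ('c'): no match needed
  Position 9 ('e'): no match needed
Only matched 1/2 characters => not a subsequence

0


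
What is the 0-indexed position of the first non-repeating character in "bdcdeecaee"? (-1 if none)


Input: bdcdeecaee
Character frequencies:
  'a': 1
  'b': 1
  'c': 2
  'd': 2
  'e': 4
Scanning left to right for freq == 1:
  Position 0 ('b'): unique! => answer = 0

0


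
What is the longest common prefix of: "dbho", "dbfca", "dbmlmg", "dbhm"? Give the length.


Words: dbho, dbfca, dbmlmg, dbhm
  Position 0: all 'd' => match
  Position 1: all 'b' => match
  Position 2: ('h', 'f', 'm', 'h') => mismatch, stop
LCP = "db" (length 2)

2


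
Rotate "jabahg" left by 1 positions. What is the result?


Input: "jabahg", rotate left by 1
First 1 characters: "j"
Remaining characters: "abahg"
Concatenate remaining + first: "abahg" + "j" = "abahgj"

abahgj


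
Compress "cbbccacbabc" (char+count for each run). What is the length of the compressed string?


Input: cbbccacbabc
Runs:
  'c' x 1 => "c1"
  'b' x 2 => "b2"
  'c' x 2 => "c2"
  'a' x 1 => "a1"
  'c' x 1 => "c1"
  'b' x 1 => "b1"
  'a' x 1 => "a1"
  'b' x 1 => "b1"
  'c' x 1 => "c1"
Compressed: "c1b2c2a1c1b1a1b1c1"
Compressed length: 18

18


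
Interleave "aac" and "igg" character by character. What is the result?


Interleaving "aac" and "igg":
  Position 0: 'a' from first, 'i' from second => "ai"
  Position 1: 'a' from first, 'g' from second => "ag"
  Position 2: 'c' from first, 'g' from second => "cg"
Result: aiagcg

aiagcg


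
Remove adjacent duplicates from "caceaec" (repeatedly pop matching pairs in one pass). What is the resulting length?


Input: caceaec
Stack-based adjacent duplicate removal:
  Read 'c': push. Stack: c
  Read 'a': push. Stack: ca
  Read 'c': push. Stack: cac
  Read 'e': push. Stack: cace
  Read 'a': push. Stack: cacea
  Read 'e': push. Stack: caceae
  Read 'c': push. Stack: caceaec
Final stack: "caceaec" (length 7)

7


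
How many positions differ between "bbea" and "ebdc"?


Comparing "bbea" and "ebdc" position by position:
  Position 0: 'b' vs 'e' => DIFFER
  Position 1: 'b' vs 'b' => same
  Position 2: 'e' vs 'd' => DIFFER
  Position 3: 'a' vs 'c' => DIFFER
Positions that differ: 3

3


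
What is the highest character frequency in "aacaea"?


Input: aacaea
Character counts:
  'a': 4
  'c': 1
  'e': 1
Maximum frequency: 4

4


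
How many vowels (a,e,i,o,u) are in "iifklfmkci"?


Input: iifklfmkci
Checking each character:
  'i' at position 0: vowel (running total: 1)
  'i' at position 1: vowel (running total: 2)
  'f' at position 2: consonant
  'k' at position 3: consonant
  'l' at position 4: consonant
  'f' at position 5: consonant
  'm' at position 6: consonant
  'k' at position 7: consonant
  'c' at position 8: consonant
  'i' at position 9: vowel (running total: 3)
Total vowels: 3

3


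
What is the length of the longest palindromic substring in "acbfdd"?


Input: "acbfdd"
Checking substrings for palindromes:
  [4:6] "dd" (len 2) => palindrome
Longest palindromic substring: "dd" with length 2

2


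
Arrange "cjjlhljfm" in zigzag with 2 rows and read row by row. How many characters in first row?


Zigzag "cjjlhljfm" into 2 rows:
Placing characters:
  'c' => row 0
  'j' => row 1
  'j' => row 0
  'l' => row 1
  'h' => row 0
  'l' => row 1
  'j' => row 0
  'f' => row 1
  'm' => row 0
Rows:
  Row 0: "cjhjm"
  Row 1: "jllf"
First row length: 5

5


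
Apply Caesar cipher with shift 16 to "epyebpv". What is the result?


Caesar cipher: shift "epyebpv" by 16
  'e' (pos 4) + 16 = pos 20 = 'u'
  'p' (pos 15) + 16 = pos 5 = 'f'
  'y' (pos 24) + 16 = pos 14 = 'o'
  'e' (pos 4) + 16 = pos 20 = 'u'
  'b' (pos 1) + 16 = pos 17 = 'r'
  'p' (pos 15) + 16 = pos 5 = 'f'
  'v' (pos 21) + 16 = pos 11 = 'l'
Result: ufourfl

ufourfl


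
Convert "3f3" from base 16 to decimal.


Input: "3f3" in base 16
Positional expansion:
  Digit '3' (value 3) x 16^2 = 768
  Digit 'f' (value 15) x 16^1 = 240
  Digit '3' (value 3) x 16^0 = 3
Sum = 1011

1011


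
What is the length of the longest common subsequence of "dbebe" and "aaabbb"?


LCS of "dbebe" and "aaabbb"
DP table:
           a    a    a    b    b    b
      0    0    0    0    0    0    0
  d   0    0    0    0    0    0    0
  b   0    0    0    0    1    1    1
  e   0    0    0    0    1    1    1
  b   0    0    0    0    1    2    2
  e   0    0    0    0    1    2    2
LCS length = dp[5][6] = 2

2


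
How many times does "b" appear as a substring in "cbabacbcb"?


Searching for "b" in "cbabacbcb"
Scanning each position:
  Position 0: "c" => no
  Position 1: "b" => MATCH
  Position 2: "a" => no
  Position 3: "b" => MATCH
  Position 4: "a" => no
  Position 5: "c" => no
  Position 6: "b" => MATCH
  Position 7: "c" => no
  Position 8: "b" => MATCH
Total occurrences: 4

4


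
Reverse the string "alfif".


Input: alfif
Reading characters right to left:
  Position 4: 'f'
  Position 3: 'i'
  Position 2: 'f'
  Position 1: 'l'
  Position 0: 'a'
Reversed: fifla

fifla


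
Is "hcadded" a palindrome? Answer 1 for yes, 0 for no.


Input: hcadded
Reversed: deddach
  Compare pos 0 ('h') with pos 6 ('d'): MISMATCH
  Compare pos 1 ('c') with pos 5 ('e'): MISMATCH
  Compare pos 2 ('a') with pos 4 ('d'): MISMATCH
Result: not a palindrome

0


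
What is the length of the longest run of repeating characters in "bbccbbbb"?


Input: "bbccbbbb"
Scanning for longest run:
  Position 1 ('b'): continues run of 'b', length=2
  Position 2 ('c'): new char, reset run to 1
  Position 3 ('c'): continues run of 'c', length=2
  Position 4 ('b'): new char, reset run to 1
  Position 5 ('b'): continues run of 'b', length=2
  Position 6 ('b'): continues run of 'b', length=3
  Position 7 ('b'): continues run of 'b', length=4
Longest run: 'b' with length 4

4


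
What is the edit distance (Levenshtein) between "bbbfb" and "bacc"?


Computing edit distance: "bbbfb" -> "bacc"
DP table:
           b    a    c    c
      0    1    2    3    4
  b   1    0    1    2    3
  b   2    1    1    2    3
  b   3    2    2    2    3
  f   4    3    3    3    3
  b   5    4    4    4    4
Edit distance = dp[5][4] = 4

4


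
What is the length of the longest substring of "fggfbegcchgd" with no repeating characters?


Input: "fggfbegcchgd"
Sliding window (track last position of each char):
  Position 0 ('f'): window [0,0] length 1 -- new best
  Position 1 ('g'): window [0,1] length 2 -- new best
  Position 2 ('g'): repeat (last at 1), move window start to 2
  Position 2 ('g'): window [2,2] length 1
  Position 3 ('f'): window [2,3] length 2
  Position 4 ('b'): window [2,4] length 3 -- new best
  Position 5 ('e'): window [2,5] length 4 -- new best
  Position 6 ('g'): repeat (last at 2), move window start to 3
  Position 6 ('g'): window [3,6] length 4
  Position 7 ('c'): window [3,7] length 5 -- new best
  Position 8 ('c'): repeat (last at 7), move window start to 8
  Position 8 ('c'): window [8,8] length 1
  Position 9 ('h'): window [8,9] length 2
  Position 10 ('g'): window [8,10] length 3
  Position 11 ('d'): window [8,11] length 4
Longest substring with no repeats: "fbegc" with length 5

5


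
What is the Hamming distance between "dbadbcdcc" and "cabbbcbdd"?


Comparing "dbadbcdcc" and "cabbbcbdd" position by position:
  Position 0: 'd' vs 'c' => differ
  Position 1: 'b' vs 'a' => differ
  Position 2: 'a' vs 'b' => differ
  Position 3: 'd' vs 'b' => differ
  Position 4: 'b' vs 'b' => same
  Position 5: 'c' vs 'c' => same
  Position 6: 'd' vs 'b' => differ
  Position 7: 'c' vs 'd' => differ
  Position 8: 'c' vs 'd' => differ
Total differences (Hamming distance): 7

7


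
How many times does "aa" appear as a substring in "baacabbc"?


Searching for "aa" in "baacabbc"
Scanning each position:
  Position 0: "ba" => no
  Position 1: "aa" => MATCH
  Position 2: "ac" => no
  Position 3: "ca" => no
  Position 4: "ab" => no
  Position 5: "bb" => no
  Position 6: "bc" => no
Total occurrences: 1

1


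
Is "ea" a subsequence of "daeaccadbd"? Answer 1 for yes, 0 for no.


Check if "ea" is a subsequence of "daeaccadbd"
Greedy scan:
  Position 0 ('d'): no match needed
  Position 1 ('a'): no match needed
  Position 2 ('e'): matches sub[0] = 'e'
  Position 3 ('a'): matches sub[1] = 'a'
  Position 4 ('c'): no match needed
  Position 5 ('c'): no match needed
  Position 6 ('a'): no match needed
  Position 7 ('d'): no match needed
  Position 8 ('b'): no match needed
  Position 9 ('d'): no match needed
All 2 characters matched => is a subsequence

1


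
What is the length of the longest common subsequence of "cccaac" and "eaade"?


LCS of "cccaac" and "eaade"
DP table:
           e    a    a    d    e
      0    0    0    0    0    0
  c   0    0    0    0    0    0
  c   0    0    0    0    0    0
  c   0    0    0    0    0    0
  a   0    0    1    1    1    1
  a   0    0    1    2    2    2
  c   0    0    1    2    2    2
LCS length = dp[6][5] = 2

2


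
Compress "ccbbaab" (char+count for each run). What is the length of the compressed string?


Input: ccbbaab
Runs:
  'c' x 2 => "c2"
  'b' x 2 => "b2"
  'a' x 2 => "a2"
  'b' x 1 => "b1"
Compressed: "c2b2a2b1"
Compressed length: 8

8


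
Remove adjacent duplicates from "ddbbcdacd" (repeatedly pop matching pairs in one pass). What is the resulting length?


Input: ddbbcdacd
Stack-based adjacent duplicate removal:
  Read 'd': push. Stack: d
  Read 'd': matches stack top 'd' => pop. Stack: (empty)
  Read 'b': push. Stack: b
  Read 'b': matches stack top 'b' => pop. Stack: (empty)
  Read 'c': push. Stack: c
  Read 'd': push. Stack: cd
  Read 'a': push. Stack: cda
  Read 'c': push. Stack: cdac
  Read 'd': push. Stack: cdacd
Final stack: "cdacd" (length 5)

5


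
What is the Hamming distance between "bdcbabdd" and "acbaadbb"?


Comparing "bdcbabdd" and "acbaadbb" position by position:
  Position 0: 'b' vs 'a' => differ
  Position 1: 'd' vs 'c' => differ
  Position 2: 'c' vs 'b' => differ
  Position 3: 'b' vs 'a' => differ
  Position 4: 'a' vs 'a' => same
  Position 5: 'b' vs 'd' => differ
  Position 6: 'd' vs 'b' => differ
  Position 7: 'd' vs 'b' => differ
Total differences (Hamming distance): 7

7


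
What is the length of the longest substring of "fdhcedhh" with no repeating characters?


Input: "fdhcedhh"
Sliding window (track last position of each char):
  Position 0 ('f'): window [0,0] length 1 -- new best
  Position 1 ('d'): window [0,1] length 2 -- new best
  Position 2 ('h'): window [0,2] length 3 -- new best
  Position 3 ('c'): window [0,3] length 4 -- new best
  Position 4 ('e'): window [0,4] length 5 -- new best
  Position 5 ('d'): repeat (last at 1), move window start to 2
  Position 5 ('d'): window [2,5] length 4
  Position 6 ('h'): repeat (last at 2), move window start to 3
  Position 6 ('h'): window [3,6] length 4
  Position 7 ('h'): repeat (last at 6), move window start to 7
  Position 7 ('h'): window [7,7] length 1
Longest substring with no repeats: "fdhce" with length 5

5


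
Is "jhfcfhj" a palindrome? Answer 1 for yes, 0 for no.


Input: jhfcfhj
Reversed: jhfcfhj
  Compare pos 0 ('j') with pos 6 ('j'): match
  Compare pos 1 ('h') with pos 5 ('h'): match
  Compare pos 2 ('f') with pos 4 ('f'): match
Result: palindrome

1


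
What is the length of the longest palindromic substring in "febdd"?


Input: "febdd"
Checking substrings for palindromes:
  [3:5] "dd" (len 2) => palindrome
Longest palindromic substring: "dd" with length 2

2


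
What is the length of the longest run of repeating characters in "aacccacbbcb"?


Input: "aacccacbbcb"
Scanning for longest run:
  Position 1 ('a'): continues run of 'a', length=2
  Position 2 ('c'): new char, reset run to 1
  Position 3 ('c'): continues run of 'c', length=2
  Position 4 ('c'): continues run of 'c', length=3
  Position 5 ('a'): new char, reset run to 1
  Position 6 ('c'): new char, reset run to 1
  Position 7 ('b'): new char, reset run to 1
  Position 8 ('b'): continues run of 'b', length=2
  Position 9 ('c'): new char, reset run to 1
  Position 10 ('b'): new char, reset run to 1
Longest run: 'c' with length 3

3


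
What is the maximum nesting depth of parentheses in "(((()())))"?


Input: "(((()())))"
Tracking depth:
  Position 0 '(': depth becomes 1
  Position 1 '(': depth becomes 2
  Position 2 '(': depth becomes 3
  Position 3 '(': depth becomes 4
  Position 4 ')': depth becomes 3
  Position 5 '(': depth becomes 4
  Position 6 ')': depth becomes 3
  Position 7 ')': depth becomes 2
  Position 8 ')': depth becomes 1
  Position 9 ')': depth becomes 0
Maximum depth reached: 4

4


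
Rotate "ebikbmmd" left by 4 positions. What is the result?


Input: "ebikbmmd", rotate left by 4
First 4 characters: "ebik"
Remaining characters: "bmmd"
Concatenate remaining + first: "bmmd" + "ebik" = "bmmdebik"

bmmdebik


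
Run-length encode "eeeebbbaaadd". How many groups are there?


Input: eeeebbbaaadd
Scanning for consecutive runs:
  Group 1: 'e' x 4 (positions 0-3)
  Group 2: 'b' x 3 (positions 4-6)
  Group 3: 'a' x 3 (positions 7-9)
  Group 4: 'd' x 2 (positions 10-11)
Total groups: 4

4


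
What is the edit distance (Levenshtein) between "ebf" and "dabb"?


Computing edit distance: "ebf" -> "dabb"
DP table:
           d    a    b    b
      0    1    2    3    4
  e   1    1    2    3    4
  b   2    2    2    2    3
  f   3    3    3    3    3
Edit distance = dp[3][4] = 3

3


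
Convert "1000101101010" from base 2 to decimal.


Input: "1000101101010" in base 2
Positional expansion:
  Digit '1' (value 1) x 2^12 = 4096
  Digit '0' (value 0) x 2^11 = 0
  Digit '0' (value 0) x 2^10 = 0
  Digit '0' (value 0) x 2^9 = 0
  Digit '1' (value 1) x 2^8 = 256
  Digit '0' (value 0) x 2^7 = 0
  Digit '1' (value 1) x 2^6 = 64
  Digit '1' (value 1) x 2^5 = 32
  Digit '0' (value 0) x 2^4 = 0
  Digit '1' (value 1) x 2^3 = 8
  Digit '0' (value 0) x 2^2 = 0
  Digit '1' (value 1) x 2^1 = 2
  Digit '0' (value 0) x 2^0 = 0
Sum = 4458

4458


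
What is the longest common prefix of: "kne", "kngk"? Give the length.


Words: kne, kngk
  Position 0: all 'k' => match
  Position 1: all 'n' => match
  Position 2: ('e', 'g') => mismatch, stop
LCP = "kn" (length 2)

2


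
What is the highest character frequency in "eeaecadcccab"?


Input: eeaecadcccab
Character counts:
  'a': 3
  'b': 1
  'c': 4
  'd': 1
  'e': 3
Maximum frequency: 4

4


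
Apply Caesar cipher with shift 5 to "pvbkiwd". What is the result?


Caesar cipher: shift "pvbkiwd" by 5
  'p' (pos 15) + 5 = pos 20 = 'u'
  'v' (pos 21) + 5 = pos 0 = 'a'
  'b' (pos 1) + 5 = pos 6 = 'g'
  'k' (pos 10) + 5 = pos 15 = 'p'
  'i' (pos 8) + 5 = pos 13 = 'n'
  'w' (pos 22) + 5 = pos 1 = 'b'
  'd' (pos 3) + 5 = pos 8 = 'i'
Result: uagpnbi

uagpnbi


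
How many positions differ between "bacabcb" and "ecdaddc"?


Comparing "bacabcb" and "ecdaddc" position by position:
  Position 0: 'b' vs 'e' => DIFFER
  Position 1: 'a' vs 'c' => DIFFER
  Position 2: 'c' vs 'd' => DIFFER
  Position 3: 'a' vs 'a' => same
  Position 4: 'b' vs 'd' => DIFFER
  Position 5: 'c' vs 'd' => DIFFER
  Position 6: 'b' vs 'c' => DIFFER
Positions that differ: 6

6


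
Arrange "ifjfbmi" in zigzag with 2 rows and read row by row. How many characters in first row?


Zigzag "ifjfbmi" into 2 rows:
Placing characters:
  'i' => row 0
  'f' => row 1
  'j' => row 0
  'f' => row 1
  'b' => row 0
  'm' => row 1
  'i' => row 0
Rows:
  Row 0: "ijbi"
  Row 1: "ffm"
First row length: 4

4


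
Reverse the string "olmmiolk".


Input: olmmiolk
Reading characters right to left:
  Position 7: 'k'
  Position 6: 'l'
  Position 5: 'o'
  Position 4: 'i'
  Position 3: 'm'
  Position 2: 'm'
  Position 1: 'l'
  Position 0: 'o'
Reversed: kloimmlo

kloimmlo


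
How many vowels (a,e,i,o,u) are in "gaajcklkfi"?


Input: gaajcklkfi
Checking each character:
  'g' at position 0: consonant
  'a' at position 1: vowel (running total: 1)
  'a' at position 2: vowel (running total: 2)
  'j' at position 3: consonant
  'c' at position 4: consonant
  'k' at position 5: consonant
  'l' at position 6: consonant
  'k' at position 7: consonant
  'f' at position 8: consonant
  'i' at position 9: vowel (running total: 3)
Total vowels: 3

3


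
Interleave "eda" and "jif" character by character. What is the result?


Interleaving "eda" and "jif":
  Position 0: 'e' from first, 'j' from second => "ej"
  Position 1: 'd' from first, 'i' from second => "di"
  Position 2: 'a' from first, 'f' from second => "af"
Result: ejdiaf

ejdiaf


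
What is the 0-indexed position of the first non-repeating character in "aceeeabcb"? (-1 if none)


Input: aceeeabcb
Character frequencies:
  'a': 2
  'b': 2
  'c': 2
  'e': 3
Scanning left to right for freq == 1:
  Position 0 ('a'): freq=2, skip
  Position 1 ('c'): freq=2, skip
  Position 2 ('e'): freq=3, skip
  Position 3 ('e'): freq=3, skip
  Position 4 ('e'): freq=3, skip
  Position 5 ('a'): freq=2, skip
  Position 6 ('b'): freq=2, skip
  Position 7 ('c'): freq=2, skip
  Position 8 ('b'): freq=2, skip
  No unique character found => answer = -1

-1


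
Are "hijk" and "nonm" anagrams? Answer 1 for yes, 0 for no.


Strings: "hijk", "nonm"
Sorted first:  hijk
Sorted second: mnno
Differ at position 0: 'h' vs 'm' => not anagrams

0


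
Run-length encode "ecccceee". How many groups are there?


Input: ecccceee
Scanning for consecutive runs:
  Group 1: 'e' x 1 (positions 0-0)
  Group 2: 'c' x 4 (positions 1-4)
  Group 3: 'e' x 3 (positions 5-7)
Total groups: 3

3


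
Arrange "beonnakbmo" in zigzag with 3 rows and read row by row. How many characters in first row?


Zigzag "beonnakbmo" into 3 rows:
Placing characters:
  'b' => row 0
  'e' => row 1
  'o' => row 2
  'n' => row 1
  'n' => row 0
  'a' => row 1
  'k' => row 2
  'b' => row 1
  'm' => row 0
  'o' => row 1
Rows:
  Row 0: "bnm"
  Row 1: "enabo"
  Row 2: "ok"
First row length: 3

3


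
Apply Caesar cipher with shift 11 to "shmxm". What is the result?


Caesar cipher: shift "shmxm" by 11
  's' (pos 18) + 11 = pos 3 = 'd'
  'h' (pos 7) + 11 = pos 18 = 's'
  'm' (pos 12) + 11 = pos 23 = 'x'
  'x' (pos 23) + 11 = pos 8 = 'i'
  'm' (pos 12) + 11 = pos 23 = 'x'
Result: dsxix

dsxix


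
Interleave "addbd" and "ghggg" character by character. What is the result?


Interleaving "addbd" and "ghggg":
  Position 0: 'a' from first, 'g' from second => "ag"
  Position 1: 'd' from first, 'h' from second => "dh"
  Position 2: 'd' from first, 'g' from second => "dg"
  Position 3: 'b' from first, 'g' from second => "bg"
  Position 4: 'd' from first, 'g' from second => "dg"
Result: agdhdgbgdg

agdhdgbgdg


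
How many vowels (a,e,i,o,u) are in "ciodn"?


Input: ciodn
Checking each character:
  'c' at position 0: consonant
  'i' at position 1: vowel (running total: 1)
  'o' at position 2: vowel (running total: 2)
  'd' at position 3: consonant
  'n' at position 4: consonant
Total vowels: 2

2


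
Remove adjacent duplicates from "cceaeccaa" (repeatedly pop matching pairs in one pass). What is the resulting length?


Input: cceaeccaa
Stack-based adjacent duplicate removal:
  Read 'c': push. Stack: c
  Read 'c': matches stack top 'c' => pop. Stack: (empty)
  Read 'e': push. Stack: e
  Read 'a': push. Stack: ea
  Read 'e': push. Stack: eae
  Read 'c': push. Stack: eaec
  Read 'c': matches stack top 'c' => pop. Stack: eae
  Read 'a': push. Stack: eaea
  Read 'a': matches stack top 'a' => pop. Stack: eae
Final stack: "eae" (length 3)

3


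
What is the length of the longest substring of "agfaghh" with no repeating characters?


Input: "agfaghh"
Sliding window (track last position of each char):
  Position 0 ('a'): window [0,0] length 1 -- new best
  Position 1 ('g'): window [0,1] length 2 -- new best
  Position 2 ('f'): window [0,2] length 3 -- new best
  Position 3 ('a'): repeat (last at 0), move window start to 1
  Position 3 ('a'): window [1,3] length 3
  Position 4 ('g'): repeat (last at 1), move window start to 2
  Position 4 ('g'): window [2,4] length 3
  Position 5 ('h'): window [2,5] length 4 -- new best
  Position 6 ('h'): repeat (last at 5), move window start to 6
  Position 6 ('h'): window [6,6] length 1
Longest substring with no repeats: "fagh" with length 4

4
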